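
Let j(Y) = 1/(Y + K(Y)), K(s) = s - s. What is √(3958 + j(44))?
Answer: √1915683/22 ≈ 62.913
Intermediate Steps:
K(s) = 0
j(Y) = 1/Y (j(Y) = 1/(Y + 0) = 1/Y)
√(3958 + j(44)) = √(3958 + 1/44) = √(174153/44) = √1915683/22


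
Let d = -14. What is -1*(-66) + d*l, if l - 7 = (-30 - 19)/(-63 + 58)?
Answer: -846/5 ≈ -169.20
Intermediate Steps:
l = 84/5 (l = 7 + (-30 - 19)/(-63 + 58) = 7 - 49/(-5) = 7 - 49*(-⅕) = 7 + 49/5 = 84/5 ≈ 16.800)
-1*(-66) + d*l = -1*(-66) - 14*84/5 = 66 - 1176/5 = -846/5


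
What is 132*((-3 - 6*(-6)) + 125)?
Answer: 20856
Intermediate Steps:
132*((-3 - 6*(-6)) + 125) = 132*((-3 + 36) + 125) = 132*(33 + 125) = 132*158 = 20856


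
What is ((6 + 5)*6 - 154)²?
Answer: 7744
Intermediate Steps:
((6 + 5)*6 - 154)² = (11*6 - 154)² = (66 - 154)² = (-88)² = 7744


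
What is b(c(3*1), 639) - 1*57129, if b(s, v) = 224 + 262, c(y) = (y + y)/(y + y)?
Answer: -56643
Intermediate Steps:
c(y) = 1 (c(y) = (2*y)/((2*y)) = (2*y)*(1/(2*y)) = 1)
b(s, v) = 486
b(c(3*1), 639) - 1*57129 = 486 - 1*57129 = 486 - 57129 = -56643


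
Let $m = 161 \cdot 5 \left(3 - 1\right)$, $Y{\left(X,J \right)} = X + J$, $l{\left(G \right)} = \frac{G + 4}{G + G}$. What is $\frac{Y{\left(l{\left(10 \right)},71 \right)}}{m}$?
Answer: $\frac{717}{16100} \approx 0.044534$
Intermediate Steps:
$l{\left(G \right)} = \frac{4 + G}{2 G}$
$Y{\left(X,J \right)} = J + X$
$m = 1610$ ($m = 161 \cdot 5 \cdot 2 = 161 \cdot 10 = 1610$)
$\frac{Y{\left(l{\left(10 \right)},71 \right)}}{m} = \frac{71 + \frac{4 + 10}{2 \cdot 10}}{1610} = \left(71 + \frac{1}{2} \cdot \frac{1}{10} \cdot 14\right) \frac{1}{1610} = \left(71 + \frac{7}{10}\right) \frac{1}{1610} = \frac{717}{10} \cdot \frac{1}{1610} = \frac{717}{16100}$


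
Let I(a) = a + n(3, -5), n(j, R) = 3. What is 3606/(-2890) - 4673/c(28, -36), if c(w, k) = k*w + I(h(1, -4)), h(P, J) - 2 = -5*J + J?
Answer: 4972924/1426215 ≈ 3.4868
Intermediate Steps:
h(P, J) = 2 - 4*J (h(P, J) = 2 + (-5*J + J) = 2 - 4*J)
I(a) = 3 + a (I(a) = a + 3 = 3 + a)
c(w, k) = 21 + k*w (c(w, k) = k*w + (3 + (2 - 4*(-4))) = k*w + (3 + (2 + 16)) = k*w + (3 + 18) = k*w + 21 = 21 + k*w)
3606/(-2890) - 4673/c(28, -36) = 3606/(-2890) - 4673/(21 - 36*28) = 3606*(-1/2890) - 4673/(21 - 1008) = -1803/1445 - 4673/(-987) = -1803/1445 - 4673*(-1/987) = -1803/1445 + 4673/987 = 4972924/1426215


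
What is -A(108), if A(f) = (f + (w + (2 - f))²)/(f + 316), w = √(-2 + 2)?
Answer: -1418/53 ≈ -26.755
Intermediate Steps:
w = 0 (w = √0 = 0)
A(f) = (f + (2 - f)²)/(316 + f) (A(f) = (f + (0 + (2 - f))²)/(f + 316) = (f + (2 - f)²)/(316 + f))
-A(108) = -(108 + (2 - 1*108)²)/(316 + 108) = -(108 + (2 - 108)²)/424 = -(108 + (-106)²)/424 = -(108 + 11236)/424 = -11344/424 = -1*1418/53 = -1418/53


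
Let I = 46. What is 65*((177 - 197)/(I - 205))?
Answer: 1300/159 ≈ 8.1761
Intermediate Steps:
65*((177 - 197)/(I - 205)) = 65*((177 - 197)/(46 - 205)) = 65*(-20/(-159)) = 65*(-20*(-1/159)) = 65*(20/159) = 1300/159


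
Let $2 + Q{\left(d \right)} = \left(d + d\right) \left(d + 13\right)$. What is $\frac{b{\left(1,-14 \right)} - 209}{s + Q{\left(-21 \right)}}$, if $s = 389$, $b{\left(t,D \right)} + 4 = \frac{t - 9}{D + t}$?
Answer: $- \frac{2761}{9399} \approx -0.29375$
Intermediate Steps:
$b{\left(t,D \right)} = -4 + \frac{-9 + t}{D + t}$ ($b{\left(t,D \right)} = -4 + \frac{t - 9}{D + t} = -4 + \frac{-9 + t}{D + t}$)
$Q{\left(d \right)} = -2 + 2 d \left(13 + d\right)$ ($Q{\left(d \right)} = -2 + \left(d + d\right) \left(d + 13\right) = -2 + 2 d \left(13 + d\right)$)
$\frac{b{\left(1,-14 \right)} - 209}{s + Q{\left(-21 \right)}} = \frac{\frac{-9 - -56 - 3}{-14 + 1} - 209}{389 + \left(-2 + 2 \left(-21\right)^{2} + 26 \left(-21\right)\right)} = \frac{\frac{-9 + 56 - 3}{-13} - 209}{389 - -334} = \frac{\left(- \frac{1}{13}\right) 44 - 209}{389 - -334} = \frac{- \frac{44}{13} - 209}{389 + 334} = - \frac{2761}{13 \cdot 723} = \left(- \frac{2761}{13}\right) \frac{1}{723} = - \frac{2761}{9399}$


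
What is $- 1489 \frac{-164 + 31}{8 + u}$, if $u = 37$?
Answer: $\frac{198037}{45} \approx 4400.8$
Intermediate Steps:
$- 1489 \frac{-164 + 31}{8 + u} = - 1489 \frac{-164 + 31}{8 + 37} = - 1489 \left(- \frac{133}{45}\right) = - 1489 \left(\left(-133\right) \frac{1}{45}\right) = \left(-1489\right) \left(- \frac{133}{45}\right) = \frac{198037}{45}$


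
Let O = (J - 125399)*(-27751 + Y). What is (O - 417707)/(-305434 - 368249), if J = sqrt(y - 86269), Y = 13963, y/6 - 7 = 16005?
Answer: -1728583705/673683 + 4596*sqrt(9803)/224561 ≈ -2563.8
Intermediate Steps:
y = 96072 (y = 42 + 6*16005 = 42 + 96030 = 96072)
J = sqrt(9803) (J = sqrt(96072 - 86269) = sqrt(9803) ≈ 99.010)
O = 1729001412 - 13788*sqrt(9803) (O = (sqrt(9803) - 125399)*(-27751 + 13963) = (-125399 + sqrt(9803))*(-13788) = 1729001412 - 13788*sqrt(9803) ≈ 1.7276e+9)
(O - 417707)/(-305434 - 368249) = ((1729001412 - 13788*sqrt(9803)) - 417707)/(-305434 - 368249) = (1728583705 - 13788*sqrt(9803))/(-673683) = (1728583705 - 13788*sqrt(9803))*(-1/673683) = -1728583705/673683 + 4596*sqrt(9803)/224561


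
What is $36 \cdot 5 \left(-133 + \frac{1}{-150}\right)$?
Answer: $- \frac{119706}{5} \approx -23941.0$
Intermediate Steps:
$36 \cdot 5 \left(-133 + \frac{1}{-150}\right) = 180 \left(-133 - \frac{1}{150}\right) = 180 \left(- \frac{19951}{150}\right) = - \frac{119706}{5}$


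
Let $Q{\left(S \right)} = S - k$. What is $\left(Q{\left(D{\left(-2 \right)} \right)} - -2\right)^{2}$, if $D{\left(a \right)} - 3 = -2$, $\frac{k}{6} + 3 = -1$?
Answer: $729$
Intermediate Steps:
$k = -24$ ($k = -18 + 6 \left(-1\right) = -18 - 6 = -24$)
$D{\left(a \right)} = 1$ ($D{\left(a \right)} = 3 - 2 = 1$)
$Q{\left(S \right)} = 24 + S$ ($Q{\left(S \right)} = S - -24 = S + 24 = 24 + S$)
$\left(Q{\left(D{\left(-2 \right)} \right)} - -2\right)^{2} = \left(\left(24 + 1\right) - -2\right)^{2} = \left(25 + 2\right)^{2} = 27^{2} = 729$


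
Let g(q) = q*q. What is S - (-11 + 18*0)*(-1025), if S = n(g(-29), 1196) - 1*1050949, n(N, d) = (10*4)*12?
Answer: -1061744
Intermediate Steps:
g(q) = q²
n(N, d) = 480 (n(N, d) = 40*12 = 480)
S = -1050469 (S = 480 - 1*1050949 = 480 - 1050949 = -1050469)
S - (-11 + 18*0)*(-1025) = -1050469 - (-11 + 18*0)*(-1025) = -1050469 - (-11 + 0)*(-1025) = -1050469 - (-11)*(-1025) = -1050469 - 1*11275 = -1050469 - 11275 = -1061744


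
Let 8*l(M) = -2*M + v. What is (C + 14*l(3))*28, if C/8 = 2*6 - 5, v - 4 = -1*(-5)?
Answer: 1715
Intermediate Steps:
v = 9 (v = 4 - 1*(-5) = 4 + 5 = 9)
l(M) = 9/8 - M/4 (l(M) = (-2*M + 9)/8 = (9 - 2*M)/8 = 9/8 - M/4)
C = 56 (C = 8*(2*6 - 5) = 8*(12 - 5) = 8*7 = 56)
(C + 14*l(3))*28 = (56 + 14*(9/8 - ¼*3))*28 = (56 + 14*(9/8 - ¾))*28 = (56 + 14*(3/8))*28 = (56 + 21/4)*28 = (245/4)*28 = 1715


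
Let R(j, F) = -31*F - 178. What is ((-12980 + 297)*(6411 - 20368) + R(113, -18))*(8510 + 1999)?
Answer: 1860271768599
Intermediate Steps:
R(j, F) = -178 - 31*F
((-12980 + 297)*(6411 - 20368) + R(113, -18))*(8510 + 1999) = ((-12980 + 297)*(6411 - 20368) + (-178 - 31*(-18)))*(8510 + 1999) = (-12683*(-13957) + (-178 + 558))*10509 = (177016631 + 380)*10509 = 177017011*10509 = 1860271768599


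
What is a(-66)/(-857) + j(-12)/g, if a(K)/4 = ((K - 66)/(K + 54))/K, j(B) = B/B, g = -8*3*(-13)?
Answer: 355/89128 ≈ 0.0039830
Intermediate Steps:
g = 312 (g = -24*(-13) = 312)
j(B) = 1
a(K) = 4*(-66 + K)/(K*(54 + K)) (a(K) = 4*(((K - 66)/(K + 54))/K) = 4*(((-66 + K)/(54 + K))/K) = 4*((-66 + K)/(K*(54 + K))) = 4*(-66 + K)/(K*(54 + K)))
a(-66)/(-857) + j(-12)/g = (4*(-66 - 66)/(-66*(54 - 66)))/(-857) + 1/312 = (4*(-1/66)*(-132)/(-12))*(-1/857) + 1*(1/312) = (4*(-1/66)*(-1/12)*(-132))*(-1/857) + 1/312 = -2/3*(-1/857) + 1/312 = 2/2571 + 1/312 = 355/89128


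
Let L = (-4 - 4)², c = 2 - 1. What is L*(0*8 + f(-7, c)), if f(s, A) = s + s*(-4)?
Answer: 1344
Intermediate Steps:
c = 1
f(s, A) = -3*s (f(s, A) = s - 4*s = -3*s)
L = 64 (L = (-8)² = 64)
L*(0*8 + f(-7, c)) = 64*(0*8 - 3*(-7)) = 64*(0 + 21) = 64*21 = 1344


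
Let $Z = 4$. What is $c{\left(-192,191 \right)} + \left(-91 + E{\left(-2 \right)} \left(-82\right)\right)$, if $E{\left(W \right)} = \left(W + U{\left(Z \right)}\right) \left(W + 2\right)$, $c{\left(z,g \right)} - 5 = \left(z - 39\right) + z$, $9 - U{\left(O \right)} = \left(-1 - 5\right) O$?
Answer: $-509$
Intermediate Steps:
$U{\left(O \right)} = 9 + 6 O$ ($U{\left(O \right)} = 9 - \left(-1 - 5\right) O = 9 - - 6 O = 9 + 6 O$)
$c{\left(z,g \right)} = -34 + 2 z$ ($c{\left(z,g \right)} = 5 + \left(\left(z - 39\right) + z\right) = 5 + \left(\left(-39 + z\right) + z\right) = 5 + \left(-39 + 2 z\right) = -34 + 2 z$)
$E{\left(W \right)} = \left(2 + W\right) \left(33 + W\right)$ ($E{\left(W \right)} = \left(W + \left(9 + 6 \cdot 4\right)\right) \left(W + 2\right) = \left(W + \left(9 + 24\right)\right) \left(2 + W\right) = \left(W + 33\right) \left(2 + W\right) = \left(33 + W\right) \left(2 + W\right) = \left(2 + W\right) \left(33 + W\right)$)
$c{\left(-192,191 \right)} + \left(-91 + E{\left(-2 \right)} \left(-82\right)\right) = \left(-34 + 2 \left(-192\right)\right) - \left(91 - \left(66 + \left(-2\right)^{2} + 35 \left(-2\right)\right) \left(-82\right)\right) = \left(-34 - 384\right) - \left(91 - \left(66 + 4 - 70\right) \left(-82\right)\right) = -418 + \left(-91 + 0 \left(-82\right)\right) = -418 + \left(-91 + 0\right) = -418 - 91 = -509$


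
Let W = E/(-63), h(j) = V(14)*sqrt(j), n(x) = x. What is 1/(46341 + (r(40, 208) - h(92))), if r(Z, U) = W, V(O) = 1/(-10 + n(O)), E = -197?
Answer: 735759360/34098125118313 + 7938*sqrt(23)/34098125118313 ≈ 2.1579e-5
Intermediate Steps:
V(O) = 1/(-10 + O)
h(j) = sqrt(j)/4 (h(j) = sqrt(j)/(-10 + 14) = sqrt(j)/4)
W = 197/63 (W = -197/(-63) = -197*(-1/63) = 197/63 ≈ 3.1270)
r(Z, U) = 197/63
1/(46341 + (r(40, 208) - h(92))) = 1/(46341 + (197/63 - sqrt(92)/4)) = 1/(46341 + (197/63 - 2*sqrt(23)/4)) = 1/(46341 + (197/63 - sqrt(23)/2)) = 1/(2919680/63 - sqrt(23)/2)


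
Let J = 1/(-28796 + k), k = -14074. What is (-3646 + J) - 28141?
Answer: -1362708691/42870 ≈ -31787.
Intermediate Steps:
J = -1/42870 (J = 1/(-28796 - 14074) = 1/(-42870) = -1/42870 ≈ -2.3326e-5)
(-3646 + J) - 28141 = (-3646 - 1/42870) - 28141 = -156304021/42870 - 28141 = -1362708691/42870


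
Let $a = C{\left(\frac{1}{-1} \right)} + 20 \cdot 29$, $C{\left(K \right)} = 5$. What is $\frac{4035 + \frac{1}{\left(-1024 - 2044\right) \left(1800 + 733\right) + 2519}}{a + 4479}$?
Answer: $\frac{15673402687}{19670411700} \approx 0.7968$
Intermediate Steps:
$a = 585$ ($a = 5 + 20 \cdot 29 = 5 + 580 = 585$)
$\frac{4035 + \frac{1}{\left(-1024 - 2044\right) \left(1800 + 733\right) + 2519}}{a + 4479} = \frac{4035 + \frac{1}{\left(-1024 - 2044\right) \left(1800 + 733\right) + 2519}}{585 + 4479} = \frac{4035 + \frac{1}{\left(-3068\right) 2533 + 2519}}{5064} = \left(4035 + \frac{1}{-7771244 + 2519}\right) \frac{1}{5064} = \left(4035 + \frac{1}{-7768725}\right) \frac{1}{5064} = \left(4035 - \frac{1}{7768725}\right) \frac{1}{5064} = \frac{31346805374}{7768725} \cdot \frac{1}{5064} = \frac{15673402687}{19670411700}$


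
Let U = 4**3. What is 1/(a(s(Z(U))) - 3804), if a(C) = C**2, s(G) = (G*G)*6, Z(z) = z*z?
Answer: 1/10133099161579812 ≈ 9.8687e-17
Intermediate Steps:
U = 64
Z(z) = z**2
s(G) = 6*G**2 (s(G) = G**2*6 = 6*G**2)
1/(a(s(Z(U))) - 3804) = 1/((6*(64**2)**2)**2 - 3804) = 1/((6*4096**2)**2 - 3804) = 1/((6*16777216)**2 - 3804) = 1/(100663296**2 - 3804) = 1/(10133099161583616 - 3804) = 1/10133099161579812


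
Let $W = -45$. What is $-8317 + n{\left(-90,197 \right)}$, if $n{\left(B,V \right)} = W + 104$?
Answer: $-8258$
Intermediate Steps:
$n{\left(B,V \right)} = 59$ ($n{\left(B,V \right)} = -45 + 104 = 59$)
$-8317 + n{\left(-90,197 \right)} = -8317 + 59 = -8258$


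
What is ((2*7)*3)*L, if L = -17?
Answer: -714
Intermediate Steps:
((2*7)*3)*L = ((2*7)*3)*(-17) = (14*3)*(-17) = 42*(-17) = -714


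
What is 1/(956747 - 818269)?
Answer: 1/138478 ≈ 7.2214e-6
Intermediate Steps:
1/(956747 - 818269) = 1/138478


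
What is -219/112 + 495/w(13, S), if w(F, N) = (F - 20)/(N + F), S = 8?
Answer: -166539/112 ≈ -1487.0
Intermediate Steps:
w(F, N) = (-20 + F)/(F + N)
-219/112 + 495/w(13, S) = -219/112 + 495/(((-20 + 13)/(13 + 8))) = -219*1/112 + 495/((-7/21)) = -219/112 + 495/(((1/21)*(-7))) = -219/112 + 495/(-⅓) = -219/112 + 495*(-3) = -219/112 - 1485 = -166539/112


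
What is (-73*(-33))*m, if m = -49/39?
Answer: -39347/13 ≈ -3026.7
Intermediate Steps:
m = -49/39 (m = -49*1/39 = -49/39 ≈ -1.2564)
(-73*(-33))*m = -73*(-33)*(-49/39) = 2409*(-49/39) = -39347/13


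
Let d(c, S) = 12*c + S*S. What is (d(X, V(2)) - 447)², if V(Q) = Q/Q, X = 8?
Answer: 122500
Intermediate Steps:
V(Q) = 1
d(c, S) = S² + 12*c (d(c, S) = 12*c + S² = S² + 12*c)
(d(X, V(2)) - 447)² = ((1² + 12*8) - 447)² = ((1 + 96) - 447)² = (97 - 447)² = (-350)² = 122500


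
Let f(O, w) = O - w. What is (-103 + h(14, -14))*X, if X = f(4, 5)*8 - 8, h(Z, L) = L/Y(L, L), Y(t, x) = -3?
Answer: 4720/3 ≈ 1573.3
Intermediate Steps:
h(Z, L) = -L/3 (h(Z, L) = L/(-3) = L*(-⅓) = -L/3)
X = -16 (X = (4 - 1*5)*8 - 8 = (4 - 5)*8 - 8 = -1*8 - 8 = -8 - 8 = -16)
(-103 + h(14, -14))*X = (-103 - ⅓*(-14))*(-16) = (-103 + 14/3)*(-16) = -295/3*(-16) = 4720/3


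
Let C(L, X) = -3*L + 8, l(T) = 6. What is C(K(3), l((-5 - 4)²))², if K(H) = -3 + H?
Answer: 64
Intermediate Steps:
C(L, X) = 8 - 3*L
C(K(3), l((-5 - 4)²))² = (8 - 3*(-3 + 3))² = (8 - 3*0)² = (8 + 0)² = 8² = 64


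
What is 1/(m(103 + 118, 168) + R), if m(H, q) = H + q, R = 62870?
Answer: 1/63259 ≈ 1.5808e-5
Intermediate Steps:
1/(m(103 + 118, 168) + R) = 1/(((103 + 118) + 168) + 62870) = 1/((221 + 168) + 62870) = 1/(389 + 62870) = 1/63259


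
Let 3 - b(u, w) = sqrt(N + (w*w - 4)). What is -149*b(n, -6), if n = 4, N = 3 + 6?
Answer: -447 + 149*sqrt(41) ≈ 507.07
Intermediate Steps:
N = 9
b(u, w) = 3 - sqrt(5 + w**2) (b(u, w) = 3 - sqrt(9 + (w*w - 4)) = 3 - sqrt(9 + (w**2 - 4)) = 3 - sqrt(9 + (-4 + w**2)) = 3 - sqrt(5 + w**2))
-149*b(n, -6) = -149*(3 - sqrt(5 + (-6)**2)) = -149*(3 - sqrt(5 + 36)) = -149*(3 - sqrt(41)) = -447 + 149*sqrt(41)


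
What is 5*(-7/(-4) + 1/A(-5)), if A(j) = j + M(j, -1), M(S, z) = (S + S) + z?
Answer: 135/16 ≈ 8.4375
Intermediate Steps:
M(S, z) = z + 2*S (M(S, z) = 2*S + z = z + 2*S)
A(j) = -1 + 3*j (A(j) = j + (-1 + 2*j) = -1 + 3*j)
5*(-7/(-4) + 1/A(-5)) = 5*(-7/(-4) + 1/(-1 + 3*(-5))) = 5*(-7*(-1/4) + 1/(-1 - 15)) = 5*(7/4 + 1/(-16)) = 5*(7/4 - 1/16) = 5*(27/16) = 135/16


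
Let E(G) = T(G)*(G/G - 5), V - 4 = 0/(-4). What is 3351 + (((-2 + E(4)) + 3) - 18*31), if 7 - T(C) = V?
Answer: 2782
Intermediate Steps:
V = 4 (V = 4 + 0/(-4) = 4 + 0*(-¼) = 4 + 0 = 4)
T(C) = 3 (T(C) = 7 - 1*4 = 7 - 4 = 3)
E(G) = -12 (E(G) = 3*(G/G - 5) = 3*(1 - 5) = 3*(-4) = -12)
3351 + (((-2 + E(4)) + 3) - 18*31) = 3351 + (((-2 - 12) + 3) - 18*31) = 3351 + ((-14 + 3) - 558) = 3351 + (-11 - 558) = 3351 - 569 = 2782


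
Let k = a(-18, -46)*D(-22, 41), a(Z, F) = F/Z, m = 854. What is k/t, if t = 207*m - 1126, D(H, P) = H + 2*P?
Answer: 115/131739 ≈ 0.00087294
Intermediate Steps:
k = 460/3 (k = (-46/(-18))*(-22 + 2*41) = (-46*(-1/18))*(-22 + 82) = (23/9)*60 = 460/3 ≈ 153.33)
t = 175652 (t = 207*854 - 1126 = 176778 - 1126 = 175652)
k/t = (460/3)/175652 = (460/3)*(1/175652) = 115/131739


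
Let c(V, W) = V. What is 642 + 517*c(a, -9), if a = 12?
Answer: 6846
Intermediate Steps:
642 + 517*c(a, -9) = 642 + 517*12 = 642 + 6204 = 6846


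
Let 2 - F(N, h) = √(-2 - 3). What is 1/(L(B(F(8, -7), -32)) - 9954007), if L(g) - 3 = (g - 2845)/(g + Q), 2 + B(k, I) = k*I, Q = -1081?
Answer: -1460726489431/14540073620196665601 - 6272*I*√5/14540073620196665601 ≈ -1.0046e-7 - 9.6455e-16*I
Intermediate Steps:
F(N, h) = 2 - I*√5 (F(N, h) = 2 - √(-2 - 3) = 2 - √(-5) = 2 - I*√5)
B(k, I) = -2 + I*k (B(k, I) = -2 + k*I = -2 + I*k)
L(g) = 3 + (-2845 + g)/(-1081 + g) (L(g) = 3 + (g - 2845)/(g - 1081) = 3 + (-2845 + g)/(-1081 + g))
1/(L(B(F(8, -7), -32)) - 9954007) = 1/(4*(-1522 + (-2 - 32*(2 - I*√5)))/(-1081 + (-2 - 32*(2 - I*√5))) - 9954007) = 1/(4*(-1522 + (-2 + (-64 + 32*I*√5)))/(-1081 + (-2 + (-64 + 32*I*√5))) - 9954007) = 1/(4*(-1522 + (-66 + 32*I*√5))/(-1081 + (-66 + 32*I*√5)) - 9954007) = 1/(4*(-1588 + 32*I*√5)/(-1147 + 32*I*√5) - 9954007) = 1/(-9954007 + 4*(-1588 + 32*I*√5)/(-1147 + 32*I*√5))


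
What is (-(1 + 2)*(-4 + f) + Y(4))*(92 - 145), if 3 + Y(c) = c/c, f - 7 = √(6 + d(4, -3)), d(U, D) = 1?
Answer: 583 + 159*√7 ≈ 1003.7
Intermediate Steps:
f = 7 + √7 (f = 7 + √(6 + 1) = 7 + √7 ≈ 9.6458)
Y(c) = -2 (Y(c) = -3 + c/c = -3 + 1 = -2)
(-(1 + 2)*(-4 + f) + Y(4))*(92 - 145) = (-(1 + 2)*(-4 + (7 + √7)) - 2)*(92 - 145) = (-3*(3 + √7) - 2)*(-53) = (-(9 + 3*√7) - 2)*(-53) = ((-9 - 3*√7) - 2)*(-53) = (-11 - 3*√7)*(-53) = 583 + 159*√7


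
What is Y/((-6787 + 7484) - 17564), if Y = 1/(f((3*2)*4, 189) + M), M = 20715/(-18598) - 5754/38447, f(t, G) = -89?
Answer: 715037306/1088625911983777 ≈ 6.5683e-7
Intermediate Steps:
M = -903442497/715037306 (M = 20715*(-1/18598) - 5754*1/38447 = -20715/18598 - 5754/38447 = -903442497/715037306 ≈ -1.2635)
Y = -715037306/64541762731 (Y = 1/(-89 - 903442497/715037306) = 1/(-64541762731/715037306) = -715037306/64541762731 ≈ -0.011079)
Y/((-6787 + 7484) - 17564) = -715037306/(64541762731*((-6787 + 7484) - 17564)) = -715037306/(64541762731*(697 - 17564)) = -715037306/64541762731/(-16867) = -715037306/64541762731*(-1/16867) = 715037306/1088625911983777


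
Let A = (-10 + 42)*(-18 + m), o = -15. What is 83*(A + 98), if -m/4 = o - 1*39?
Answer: 534022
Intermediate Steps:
m = 216 (m = -4*(-15 - 1*39) = -4*(-15 - 39) = -4*(-54) = 216)
A = 6336 (A = (-10 + 42)*(-18 + 216) = 32*198 = 6336)
83*(A + 98) = 83*(6336 + 98) = 83*6434 = 534022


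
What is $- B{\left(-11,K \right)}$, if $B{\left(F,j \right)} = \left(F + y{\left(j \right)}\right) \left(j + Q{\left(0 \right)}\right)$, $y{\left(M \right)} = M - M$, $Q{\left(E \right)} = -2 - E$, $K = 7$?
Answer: $55$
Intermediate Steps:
$y{\left(M \right)} = 0$
$B{\left(F,j \right)} = F \left(-2 + j\right)$ ($B{\left(F,j \right)} = \left(F + 0\right) \left(j - 2\right) = F \left(j + \left(-2 + 0\right)\right) = F \left(j - 2\right) = F \left(-2 + j\right)$)
$- B{\left(-11,K \right)} = - \left(-11\right) \left(-2 + 7\right) = - \left(-11\right) 5 = \left(-1\right) \left(-55\right) = 55$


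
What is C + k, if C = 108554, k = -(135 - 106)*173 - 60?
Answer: 103477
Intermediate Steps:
k = -5077 (k = -1*29*173 - 60 = -29*173 - 60 = -5017 - 60 = -5077)
C + k = 108554 - 5077 = 103477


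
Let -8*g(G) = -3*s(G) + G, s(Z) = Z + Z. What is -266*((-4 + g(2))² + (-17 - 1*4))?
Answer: 28595/8 ≈ 3574.4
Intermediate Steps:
s(Z) = 2*Z
g(G) = 5*G/8 (g(G) = -(-6*G + G)/8 = -(-5)*G/8 = 5*G/8)
-266*((-4 + g(2))² + (-17 - 1*4)) = -266*((-4 + (5/8)*2)² + (-17 - 1*4)) = -266*((-4 + 5/4)² + (-17 - 4)) = -266*((-11/4)² - 21) = -266*(121/16 - 21) = -266*(-215/16) = 28595/8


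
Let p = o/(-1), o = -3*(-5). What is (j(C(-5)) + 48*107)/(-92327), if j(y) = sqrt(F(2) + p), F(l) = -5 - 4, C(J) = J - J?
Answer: -5136/92327 - 2*I*sqrt(6)/92327 ≈ -0.055628 - 5.3061e-5*I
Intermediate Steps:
C(J) = 0
o = 15
F(l) = -9
p = -15 (p = 15/(-1) = 15*(-1) = -15)
j(y) = 2*I*sqrt(6) (j(y) = sqrt(-9 - 15) = sqrt(-24) = 2*I*sqrt(6))
(j(C(-5)) + 48*107)/(-92327) = (2*I*sqrt(6) + 48*107)/(-92327) = (2*I*sqrt(6) + 5136)*(-1/92327) = (5136 + 2*I*sqrt(6))*(-1/92327) = -5136/92327 - 2*I*sqrt(6)/92327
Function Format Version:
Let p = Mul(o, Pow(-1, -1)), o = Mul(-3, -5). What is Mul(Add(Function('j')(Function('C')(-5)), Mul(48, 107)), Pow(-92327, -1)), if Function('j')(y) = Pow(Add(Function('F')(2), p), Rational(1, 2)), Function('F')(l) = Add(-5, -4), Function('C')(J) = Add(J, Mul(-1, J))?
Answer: Add(Rational(-5136, 92327), Mul(Rational(-2, 92327), I, Pow(6, Rational(1, 2)))) ≈ Add(-0.055628, Mul(-5.3061e-5, I))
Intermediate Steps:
Function('C')(J) = 0
o = 15
Function('F')(l) = -9
p = -15 (p = Mul(15, Pow(-1, -1)) = Mul(15, -1) = -15)
Function('j')(y) = Mul(2, I, Pow(6, Rational(1, 2))) (Function('j')(y) = Pow(Add(-9, -15), Rational(1, 2)) = Pow(-24, Rational(1, 2)) = Mul(2, I, Pow(6, Rational(1, 2))))
Mul(Add(Function('j')(Function('C')(-5)), Mul(48, 107)), Pow(-92327, -1)) = Mul(Add(Mul(2, I, Pow(6, Rational(1, 2))), Mul(48, 107)), Pow(-92327, -1)) = Mul(Add(Mul(2, I, Pow(6, Rational(1, 2))), 5136), Rational(-1, 92327)) = Mul(Add(5136, Mul(2, I, Pow(6, Rational(1, 2)))), Rational(-1, 92327)) = Add(Rational(-5136, 92327), Mul(Rational(-2, 92327), I, Pow(6, Rational(1, 2))))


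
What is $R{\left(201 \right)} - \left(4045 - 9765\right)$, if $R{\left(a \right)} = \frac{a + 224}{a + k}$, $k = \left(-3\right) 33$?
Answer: $\frac{34345}{6} \approx 5724.2$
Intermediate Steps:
$k = -99$
$R{\left(a \right)} = \frac{224 + a}{-99 + a}$ ($R{\left(a \right)} = \frac{a + 224}{a - 99} = \frac{224 + a}{-99 + a}$)
$R{\left(201 \right)} - \left(4045 - 9765\right) = \frac{224 + 201}{-99 + 201} - \left(4045 - 9765\right) = \frac{1}{102} \cdot 425 - \left(4045 - 9765\right) = \frac{1}{102} \cdot 425 - -5720 = \frac{25}{6} + 5720 = \frac{34345}{6}$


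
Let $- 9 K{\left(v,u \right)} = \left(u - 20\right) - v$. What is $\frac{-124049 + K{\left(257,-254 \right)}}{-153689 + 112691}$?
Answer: $\frac{20665}{6833} \approx 3.0243$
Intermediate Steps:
$K{\left(v,u \right)} = \frac{20}{9} - \frac{u}{9} + \frac{v}{9}$ ($K{\left(v,u \right)} = - \frac{\left(u - 20\right) - v}{9} = - \frac{\left(-20 + u\right) - v}{9} = - \frac{-20 + u - v}{9} = \frac{20}{9} - \frac{u}{9} + \frac{v}{9}$)
$\frac{-124049 + K{\left(257,-254 \right)}}{-153689 + 112691} = \frac{-124049 + \left(\frac{20}{9} - - \frac{254}{9} + \frac{1}{9} \cdot 257\right)}{-153689 + 112691} = \frac{-124049 + \left(\frac{20}{9} + \frac{254}{9} + \frac{257}{9}\right)}{-40998} = \left(-124049 + 59\right) \left(- \frac{1}{40998}\right) = \left(-123990\right) \left(- \frac{1}{40998}\right) = \frac{20665}{6833}$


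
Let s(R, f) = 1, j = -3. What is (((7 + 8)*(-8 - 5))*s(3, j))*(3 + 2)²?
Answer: -4875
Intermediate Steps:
(((7 + 8)*(-8 - 5))*s(3, j))*(3 + 2)² = (((7 + 8)*(-8 - 5))*1)*(3 + 2)² = ((15*(-13))*1)*5² = -195*1*25 = -195*25 = -4875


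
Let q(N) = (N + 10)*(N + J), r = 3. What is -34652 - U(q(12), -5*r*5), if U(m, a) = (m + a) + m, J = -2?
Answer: -35017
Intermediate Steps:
q(N) = (-2 + N)*(10 + N) (q(N) = (N + 10)*(N - 2) = (10 + N)*(-2 + N) = (-2 + N)*(10 + N))
U(m, a) = a + 2*m (U(m, a) = (a + m) + m = a + 2*m)
-34652 - U(q(12), -5*r*5) = -34652 - (-5*3*5 + 2*(-20 + 12² + 8*12)) = -34652 - (-15*5 + 2*(-20 + 144 + 96)) = -34652 - (-75 + 2*220) = -34652 - (-75 + 440) = -34652 - 1*365 = -34652 - 365 = -35017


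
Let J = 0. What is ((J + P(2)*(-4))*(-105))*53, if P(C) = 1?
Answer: 22260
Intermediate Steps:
((J + P(2)*(-4))*(-105))*53 = ((0 + 1*(-4))*(-105))*53 = ((0 - 4)*(-105))*53 = -4*(-105)*53 = 420*53 = 22260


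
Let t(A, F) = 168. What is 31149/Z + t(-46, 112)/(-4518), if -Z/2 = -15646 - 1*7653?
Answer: 22150453/35088294 ≈ 0.63128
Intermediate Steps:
Z = 46598 (Z = -2*(-15646 - 1*7653) = -2*(-15646 - 7653) = -2*(-23299) = 46598)
31149/Z + t(-46, 112)/(-4518) = 31149/46598 + 168/(-4518) = 31149*(1/46598) + 168*(-1/4518) = 31149/46598 - 28/753 = 22150453/35088294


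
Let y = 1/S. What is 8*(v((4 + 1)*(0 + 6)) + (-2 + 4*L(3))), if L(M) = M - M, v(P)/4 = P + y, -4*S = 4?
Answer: 912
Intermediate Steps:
S = -1 (S = -¼*4 = -1)
y = -1 (y = 1/(-1) = -1)
v(P) = -4 + 4*P (v(P) = 4*(P - 1) = 4*(-1 + P) = -4 + 4*P)
L(M) = 0
8*(v((4 + 1)*(0 + 6)) + (-2 + 4*L(3))) = 8*((-4 + 4*((4 + 1)*(0 + 6))) + (-2 + 4*0)) = 8*((-4 + 4*(5*6)) + (-2 + 0)) = 8*((-4 + 4*30) - 2) = 8*((-4 + 120) - 2) = 8*(116 - 2) = 8*114 = 912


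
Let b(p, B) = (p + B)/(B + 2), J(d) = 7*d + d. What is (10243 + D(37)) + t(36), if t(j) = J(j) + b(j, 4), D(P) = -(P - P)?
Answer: 31613/3 ≈ 10538.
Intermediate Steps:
J(d) = 8*d
b(p, B) = (B + p)/(2 + B)
D(P) = 0 (D(P) = -1*0 = 0)
t(j) = 2/3 + 49*j/6 (t(j) = 8*j + (4 + j)/(2 + 4) = 8*j + (4 + j)/6 = 8*j + (2/3 + j/6) = 2/3 + 49*j/6)
(10243 + D(37)) + t(36) = (10243 + 0) + (2/3 + (49/6)*36) = 10243 + (2/3 + 294) = 10243 + 884/3 = 31613/3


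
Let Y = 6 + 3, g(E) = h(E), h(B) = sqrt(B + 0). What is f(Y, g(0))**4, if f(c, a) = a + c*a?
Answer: 0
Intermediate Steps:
h(B) = sqrt(B)
g(E) = sqrt(E)
Y = 9
f(c, a) = a + a*c
f(Y, g(0))**4 = (sqrt(0)*(1 + 9))**4 = (0*10)**4 = 0**4 = 0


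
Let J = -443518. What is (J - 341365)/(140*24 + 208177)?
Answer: -784883/211537 ≈ -3.7104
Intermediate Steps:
(J - 341365)/(140*24 + 208177) = (-443518 - 341365)/(140*24 + 208177) = -784883/(3360 + 208177) = -784883/211537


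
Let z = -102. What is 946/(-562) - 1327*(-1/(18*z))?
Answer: -1241315/515916 ≈ -2.4060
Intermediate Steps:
946/(-562) - 1327*(-1/(18*z)) = 946/(-562) - 1327/((-102*(-18))) = 946*(-1/562) - 1327/1836 = -473/281 - 1327*1/1836 = -473/281 - 1327/1836 = -1241315/515916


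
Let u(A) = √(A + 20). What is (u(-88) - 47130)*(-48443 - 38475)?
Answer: 4096445340 - 173836*I*√17 ≈ 4.0964e+9 - 7.1674e+5*I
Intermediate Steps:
u(A) = √(20 + A)
(u(-88) - 47130)*(-48443 - 38475) = (√(20 - 88) - 47130)*(-48443 - 38475) = (√(-68) - 47130)*(-86918) = (2*I*√17 - 47130)*(-86918) = (-47130 + 2*I*√17)*(-86918) = 4096445340 - 173836*I*√17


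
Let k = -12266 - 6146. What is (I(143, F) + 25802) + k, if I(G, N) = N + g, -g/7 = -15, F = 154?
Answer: 7649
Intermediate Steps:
g = 105 (g = -7*(-15) = 105)
k = -18412
I(G, N) = 105 + N (I(G, N) = N + 105 = 105 + N)
(I(143, F) + 25802) + k = ((105 + 154) + 25802) - 18412 = (259 + 25802) - 18412 = 26061 - 18412 = 7649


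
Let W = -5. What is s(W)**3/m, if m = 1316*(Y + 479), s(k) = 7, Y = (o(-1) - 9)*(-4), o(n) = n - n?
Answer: 49/96820 ≈ 0.00050609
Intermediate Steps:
o(n) = 0
Y = 36 (Y = (0 - 9)*(-4) = -9*(-4) = 36)
m = 677740 (m = 1316*(36 + 479) = 1316*515 = 677740)
s(W)**3/m = 7**3/677740 = 343*(1/677740) = 49/96820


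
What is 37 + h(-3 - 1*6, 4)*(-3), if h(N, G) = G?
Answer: 25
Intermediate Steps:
37 + h(-3 - 1*6, 4)*(-3) = 37 + 4*(-3) = 37 - 12 = 25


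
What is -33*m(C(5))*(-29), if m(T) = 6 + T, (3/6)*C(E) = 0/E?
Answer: 5742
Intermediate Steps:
C(E) = 0 (C(E) = 2*(0/E) = 2*0 = 0)
-33*m(C(5))*(-29) = -33*(6 + 0)*(-29) = -33*6*(-29) = -198*(-29) = 5742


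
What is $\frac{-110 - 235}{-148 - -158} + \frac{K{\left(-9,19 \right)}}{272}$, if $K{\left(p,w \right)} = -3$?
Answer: $- \frac{9387}{272} \approx -34.511$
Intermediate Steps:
$\frac{-110 - 235}{-148 - -158} + \frac{K{\left(-9,19 \right)}}{272} = \frac{-110 - 235}{-148 - -158} - \frac{3}{272} = - \frac{345}{-148 + 158} - \frac{3}{272} = - \frac{345}{10} - \frac{3}{272} = \left(-345\right) \frac{1}{10} - \frac{3}{272} = - \frac{69}{2} - \frac{3}{272} = - \frac{9387}{272}$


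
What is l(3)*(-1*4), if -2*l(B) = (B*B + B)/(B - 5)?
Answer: -12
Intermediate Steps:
l(B) = -(B + B**2)/(2*(-5 + B)) (l(B) = -(B*B + B)/(2*(B - 5)) = -(B**2 + B)/(2*(-5 + B)) = -(B + B**2)/(2*(-5 + B)))
l(3)*(-1*4) = (-1*3*(1 + 3)/(-10 + 2*3))*(-1*4) = -1*3*4/(-10 + 6)*(-4) = -1*3*4/(-4)*(-4) = -1*3*(-1/4)*4*(-4) = 3*(-4) = -12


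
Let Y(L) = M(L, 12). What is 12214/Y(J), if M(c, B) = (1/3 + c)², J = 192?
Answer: 109926/332929 ≈ 0.33018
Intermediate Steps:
M(c, B) = (⅓ + c)²
Y(L) = (1 + 3*L)²/9
12214/Y(J) = 12214/(((1 + 3*192)²/9)) = 12214/(((1 + 576)²/9)) = 12214/(((⅑)*577²)) = 12214/(((⅑)*332929)) = 12214/(332929/9) = 12214*(9/332929) = 109926/332929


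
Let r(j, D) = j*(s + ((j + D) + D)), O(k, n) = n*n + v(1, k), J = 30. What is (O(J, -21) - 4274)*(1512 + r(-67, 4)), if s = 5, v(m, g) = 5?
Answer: -19637640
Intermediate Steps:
O(k, n) = 5 + n**2 (O(k, n) = n*n + 5 = n**2 + 5 = 5 + n**2)
r(j, D) = j*(5 + j + 2*D) (r(j, D) = j*(5 + ((j + D) + D)) = j*(5 + ((D + j) + D)) = j*(5 + (j + 2*D)) = j*(5 + j + 2*D))
(O(J, -21) - 4274)*(1512 + r(-67, 4)) = ((5 + (-21)**2) - 4274)*(1512 - 67*(5 - 67 + 2*4)) = ((5 + 441) - 4274)*(1512 - 67*(5 - 67 + 8)) = (446 - 4274)*(1512 - 67*(-54)) = -3828*(1512 + 3618) = -3828*5130 = -19637640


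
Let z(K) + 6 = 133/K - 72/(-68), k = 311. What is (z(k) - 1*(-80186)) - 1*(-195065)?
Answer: 1455228174/5287 ≈ 2.7525e+5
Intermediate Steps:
z(K) = -84/17 + 133/K (z(K) = -6 + (133/K - 72/(-68)) = -6 + (133/K - 72*(-1/68)) = -6 + (133/K + 18/17) = -6 + (18/17 + 133/K) = -84/17 + 133/K)
(z(k) - 1*(-80186)) - 1*(-195065) = ((-84/17 + 133/311) - 1*(-80186)) - 1*(-195065) = ((-84/17 + 133*(1/311)) + 80186) + 195065 = ((-84/17 + 133/311) + 80186) + 195065 = (-23863/5287 + 80186) + 195065 = 423919519/5287 + 195065 = 1455228174/5287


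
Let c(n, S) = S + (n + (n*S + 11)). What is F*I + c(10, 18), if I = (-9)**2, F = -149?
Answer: -11850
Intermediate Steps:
I = 81
c(n, S) = 11 + S + n + S*n (c(n, S) = S + (n + (S*n + 11)) = S + (n + (11 + S*n)) = S + (11 + n + S*n) = 11 + S + n + S*n)
F*I + c(10, 18) = -149*81 + (11 + 18 + 10 + 18*10) = -12069 + (11 + 18 + 10 + 180) = -12069 + 219 = -11850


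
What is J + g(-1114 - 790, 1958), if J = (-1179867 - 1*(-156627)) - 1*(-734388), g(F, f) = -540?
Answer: -289392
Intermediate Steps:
J = -288852 (J = (-1179867 + 156627) + 734388 = -1023240 + 734388 = -288852)
J + g(-1114 - 790, 1958) = -288852 - 540 = -289392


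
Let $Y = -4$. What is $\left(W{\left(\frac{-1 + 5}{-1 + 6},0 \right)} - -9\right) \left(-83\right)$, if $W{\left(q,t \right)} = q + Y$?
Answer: $- \frac{2407}{5} \approx -481.4$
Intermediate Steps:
$W{\left(q,t \right)} = -4 + q$ ($W{\left(q,t \right)} = q - 4 = -4 + q$)
$\left(W{\left(\frac{-1 + 5}{-1 + 6},0 \right)} - -9\right) \left(-83\right) = \left(\left(-4 + \frac{-1 + 5}{-1 + 6}\right) - -9\right) \left(-83\right) = \left(\left(-4 + \frac{4}{5}\right) + 9\right) \left(-83\right) = \left(- \frac{16}{5} + 9\right) \left(-83\right) = \frac{29}{5} \left(-83\right) = - \frac{2407}{5}$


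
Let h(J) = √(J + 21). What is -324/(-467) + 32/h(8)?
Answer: 324/467 + 32*√29/29 ≈ 6.6360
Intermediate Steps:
h(J) = √(21 + J)
-324/(-467) + 32/h(8) = -324/(-467) + 32/(√(21 + 8)) = -324*(-1/467) + 32/(√29) = 324/467 + 32*(√29/29) = 324/467 + 32*√29/29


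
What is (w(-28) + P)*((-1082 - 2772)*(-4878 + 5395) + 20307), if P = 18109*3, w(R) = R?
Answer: -107089085089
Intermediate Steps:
P = 54327
(w(-28) + P)*((-1082 - 2772)*(-4878 + 5395) + 20307) = (-28 + 54327)*((-1082 - 2772)*(-4878 + 5395) + 20307) = 54299*(-3854*517 + 20307) = 54299*(-1992518 + 20307) = 54299*(-1972211) = -107089085089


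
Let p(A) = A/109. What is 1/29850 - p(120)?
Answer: -3581891/3253650 ≈ -1.1009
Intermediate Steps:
p(A) = A/109 (p(A) = A*(1/109) = A/109)
1/29850 - p(120) = 1/29850 - 120/109 = -3581891/3253650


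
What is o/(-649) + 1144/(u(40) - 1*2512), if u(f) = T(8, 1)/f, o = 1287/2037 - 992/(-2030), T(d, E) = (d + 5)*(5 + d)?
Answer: -101207111303/221020743405 ≈ -0.45791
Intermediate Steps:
T(d, E) = (5 + d)**2 (T(d, E) = (5 + d)*(5 + d) = (5 + d)**2)
o = 110317/98455 (o = 1287*(1/2037) - 992*(-1/2030) = 429/679 + 496/1015 = 110317/98455 ≈ 1.1205)
u(f) = 169/f (u(f) = (5 + 8)**2/f = 13**2/f = 169/f)
o/(-649) + 1144/(u(40) - 1*2512) = (110317/98455)/(-649) + 1144/(169/40 - 1*2512) = (110317/98455)*(-1/649) + 1144/(169*(1/40) - 2512) = -110317/63897295 + 1144/(169/40 - 2512) = -110317/63897295 + 1144/(-100311/40) = -110317/63897295 + 1144*(-40/100311) = -110317/63897295 - 45760/100311 = -101207111303/221020743405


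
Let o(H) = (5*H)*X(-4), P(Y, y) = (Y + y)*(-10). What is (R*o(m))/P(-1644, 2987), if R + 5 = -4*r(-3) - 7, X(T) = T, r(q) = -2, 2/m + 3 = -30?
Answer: 16/44319 ≈ 0.00036102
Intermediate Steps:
m = -2/33 (m = 2/(-3 - 30) = 2/(-33) = 2*(-1/33) = -2/33 ≈ -0.060606)
R = -4 (R = -5 + (-4*(-2) - 7) = -5 + (8 - 7) = -5 + 1 = -4)
P(Y, y) = -10*Y - 10*y
o(H) = -20*H (o(H) = (5*H)*(-4) = -20*H)
(R*o(m))/P(-1644, 2987) = (-(-80)*(-2)/33)/(-10*(-1644) - 10*2987) = (-4*40/33)/(16440 - 29870) = -160/33/(-13430) = -160/33*(-1/13430) = 16/44319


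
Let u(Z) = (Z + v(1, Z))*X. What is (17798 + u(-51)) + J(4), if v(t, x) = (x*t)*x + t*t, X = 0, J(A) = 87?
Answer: 17885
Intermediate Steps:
v(t, x) = t² + t*x² (v(t, x) = (t*x)*x + t² = t*x² + t² = t² + t*x²)
u(Z) = 0 (u(Z) = (Z + 1*(1 + Z²))*0 = (Z + (1 + Z²))*0 = (1 + Z + Z²)*0 = 0)
(17798 + u(-51)) + J(4) = (17798 + 0) + 87 = 17798 + 87 = 17885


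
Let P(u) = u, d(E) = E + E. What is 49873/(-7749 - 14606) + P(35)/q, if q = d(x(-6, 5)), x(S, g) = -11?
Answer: -1879631/491810 ≈ -3.8219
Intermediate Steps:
d(E) = 2*E
q = -22 (q = 2*(-11) = -22)
49873/(-7749 - 14606) + P(35)/q = 49873/(-7749 - 14606) + 35/(-22) = 49873/(-22355) + 35*(-1/22) = 49873*(-1/22355) - 35/22 = -49873/22355 - 35/22 = -1879631/491810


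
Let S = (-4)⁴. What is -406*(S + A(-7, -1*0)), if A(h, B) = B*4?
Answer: -103936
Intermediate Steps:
A(h, B) = 4*B
S = 256
-406*(S + A(-7, -1*0)) = -406*(256 + 4*(-1*0)) = -406*(256 + 4*0) = -406*(256 + 0) = -406*256 = -103936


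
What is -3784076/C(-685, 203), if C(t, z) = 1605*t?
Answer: 3784076/1099425 ≈ 3.4419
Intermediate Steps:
-3784076/C(-685, 203) = -3784076/(1605*(-685)) = -3784076/(-1099425) = -3784076*(-1/1099425) = 3784076/1099425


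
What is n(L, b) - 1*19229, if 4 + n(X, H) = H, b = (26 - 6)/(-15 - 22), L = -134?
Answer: -711641/37 ≈ -19234.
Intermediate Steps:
b = -20/37 (b = 20/(-37) = 20*(-1/37) = -20/37 ≈ -0.54054)
n(X, H) = -4 + H
n(L, b) - 1*19229 = (-4 - 20/37) - 1*19229 = -168/37 - 19229 = -711641/37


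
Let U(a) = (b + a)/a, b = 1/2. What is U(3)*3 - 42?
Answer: -77/2 ≈ -38.500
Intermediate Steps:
b = 1/2 ≈ 0.50000
U(a) = (1/2 + a)/a
U(3)*3 - 42 = ((1/2 + 3)/3)*3 - 42 = ((1/3)*(7/2))*3 - 42 = (7/6)*3 - 42 = 7/2 - 42 = -77/2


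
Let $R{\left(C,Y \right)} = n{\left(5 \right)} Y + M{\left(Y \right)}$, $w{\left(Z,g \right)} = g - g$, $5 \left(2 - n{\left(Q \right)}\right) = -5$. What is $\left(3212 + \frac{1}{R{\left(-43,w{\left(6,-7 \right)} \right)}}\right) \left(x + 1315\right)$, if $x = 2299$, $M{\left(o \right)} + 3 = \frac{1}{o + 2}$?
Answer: $\frac{58033612}{5} \approx 1.1607 \cdot 10^{7}$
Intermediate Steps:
$n{\left(Q \right)} = 3$ ($n{\left(Q \right)} = 2 - -1 = 2 + 1 = 3$)
$M{\left(o \right)} = -3 + \frac{1}{2 + o}$ ($M{\left(o \right)} = -3 + \frac{1}{o + 2} = -3 + \frac{1}{2 + o}$)
$w{\left(Z,g \right)} = 0$
$R{\left(C,Y \right)} = 3 Y + \frac{-5 - 3 Y}{2 + Y}$
$\left(3212 + \frac{1}{R{\left(-43,w{\left(6,-7 \right)} \right)}}\right) \left(x + 1315\right) = \left(3212 + \frac{1}{\frac{1}{2 + 0} \left(-5 + 3 \cdot 0 + 3 \cdot 0^{2}\right)}\right) \left(2299 + 1315\right) = \left(3212 + \frac{1}{\frac{1}{2} \left(-5 + 0 + 3 \cdot 0\right)}\right) 3614 = \left(3212 + \frac{1}{\frac{1}{2} \left(-5 + 0 + 0\right)}\right) 3614 = \left(3212 + \frac{1}{\frac{1}{2} \left(-5\right)}\right) 3614 = \left(3212 + \frac{1}{- \frac{5}{2}}\right) 3614 = \left(3212 - \frac{2}{5}\right) 3614 = \frac{16058}{5} \cdot 3614 = \frac{58033612}{5}$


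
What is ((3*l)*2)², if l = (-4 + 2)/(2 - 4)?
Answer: 36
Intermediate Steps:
l = 1 (l = -2/(-2) = -2*(-½) = 1)
((3*l)*2)² = ((3*1)*2)² = (3*2)² = 6² = 36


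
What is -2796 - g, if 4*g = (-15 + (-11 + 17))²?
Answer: -11265/4 ≈ -2816.3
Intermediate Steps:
g = 81/4 (g = (-15 + (-11 + 17))²/4 = (-15 + 6)²/4 = (¼)*(-9)² = (¼)*81 = 81/4 ≈ 20.250)
-2796 - g = -2796 - 1*81/4 = -2796 - 81/4 = -11265/4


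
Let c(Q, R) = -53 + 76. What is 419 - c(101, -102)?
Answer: 396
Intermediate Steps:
c(Q, R) = 23
419 - c(101, -102) = 419 - 1*23 = 419 - 23 = 396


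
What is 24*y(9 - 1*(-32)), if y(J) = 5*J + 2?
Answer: 4968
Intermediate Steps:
y(J) = 2 + 5*J
24*y(9 - 1*(-32)) = 24*(2 + 5*(9 - 1*(-32))) = 24*(2 + 5*(9 + 32)) = 24*(2 + 5*41) = 24*(2 + 205) = 24*207 = 4968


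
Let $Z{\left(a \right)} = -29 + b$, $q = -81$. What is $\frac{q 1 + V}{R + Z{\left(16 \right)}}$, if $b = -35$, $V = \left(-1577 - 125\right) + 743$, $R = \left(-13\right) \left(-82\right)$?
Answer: $- \frac{520}{501} \approx -1.0379$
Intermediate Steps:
$R = 1066$
$V = -959$ ($V = -1702 + 743 = -959$)
$Z{\left(a \right)} = -64$ ($Z{\left(a \right)} = -29 - 35 = -64$)
$\frac{q 1 + V}{R + Z{\left(16 \right)}} = \frac{\left(-81\right) 1 - 959}{1066 - 64} = \frac{-81 - 959}{1002} = \left(-1040\right) \frac{1}{1002} = - \frac{520}{501}$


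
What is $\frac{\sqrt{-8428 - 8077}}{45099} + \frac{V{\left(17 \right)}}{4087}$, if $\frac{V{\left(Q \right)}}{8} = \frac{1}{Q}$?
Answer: $\frac{8}{69479} + \frac{i \sqrt{16505}}{45099} \approx 0.00011514 + 0.0028487 i$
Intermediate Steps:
$V{\left(Q \right)} = \frac{8}{Q}$
$\frac{\sqrt{-8428 - 8077}}{45099} + \frac{V{\left(17 \right)}}{4087} = \frac{\sqrt{-8428 - 8077}}{45099} + \frac{8 \cdot \frac{1}{17}}{4087} = \sqrt{-16505} \cdot \frac{1}{45099} + 8 \cdot \frac{1}{17} \cdot \frac{1}{4087} = i \sqrt{16505} \cdot \frac{1}{45099} + \frac{8}{17} \cdot \frac{1}{4087} = \frac{i \sqrt{16505}}{45099} + \frac{8}{69479} = \frac{8}{69479} + \frac{i \sqrt{16505}}{45099}$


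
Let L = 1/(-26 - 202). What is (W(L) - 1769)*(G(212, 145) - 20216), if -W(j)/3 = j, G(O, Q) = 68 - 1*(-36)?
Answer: 675979404/19 ≈ 3.5578e+7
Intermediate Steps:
G(O, Q) = 104 (G(O, Q) = 68 + 36 = 104)
L = -1/228 (L = 1/(-228) = -1/228 ≈ -0.0043860)
W(j) = -3*j
(W(L) - 1769)*(G(212, 145) - 20216) = (-3*(-1/228) - 1769)*(104 - 20216) = (1/76 - 1769)*(-20112) = -134443/76*(-20112) = 675979404/19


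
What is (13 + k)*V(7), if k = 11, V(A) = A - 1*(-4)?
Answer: 264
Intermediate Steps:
V(A) = 4 + A (V(A) = A + 4 = 4 + A)
(13 + k)*V(7) = (13 + 11)*(4 + 7) = 24*11 = 264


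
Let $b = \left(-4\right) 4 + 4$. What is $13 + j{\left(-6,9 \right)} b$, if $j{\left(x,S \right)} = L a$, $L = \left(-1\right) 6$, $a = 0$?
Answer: $13$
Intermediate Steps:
$L = -6$
$b = -12$ ($b = -16 + 4 = -12$)
$j{\left(x,S \right)} = 0$ ($j{\left(x,S \right)} = \left(-6\right) 0 = 0$)
$13 + j{\left(-6,9 \right)} b = 13 + 0 \left(-12\right) = 13 + 0 = 13$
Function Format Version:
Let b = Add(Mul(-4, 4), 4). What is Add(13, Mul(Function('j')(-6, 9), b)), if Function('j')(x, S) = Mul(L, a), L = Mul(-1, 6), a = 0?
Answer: 13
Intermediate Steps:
L = -6
b = -12 (b = Add(-16, 4) = -12)
Function('j')(x, S) = 0 (Function('j')(x, S) = Mul(-6, 0) = 0)
Add(13, Mul(Function('j')(-6, 9), b)) = Add(13, Mul(0, -12)) = Add(13, 0) = 13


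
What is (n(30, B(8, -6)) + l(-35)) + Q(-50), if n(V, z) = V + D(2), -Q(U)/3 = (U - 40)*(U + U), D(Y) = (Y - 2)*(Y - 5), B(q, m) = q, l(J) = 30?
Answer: -26940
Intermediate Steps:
D(Y) = (-5 + Y)*(-2 + Y) (D(Y) = (-2 + Y)*(-5 + Y) = (-5 + Y)*(-2 + Y))
Q(U) = -6*U*(-40 + U) (Q(U) = -3*(U - 40)*(U + U) = -3*(-40 + U)*2*U = -6*U*(-40 + U))
n(V, z) = V (n(V, z) = V + (10 + 2² - 7*2) = V + (10 + 4 - 14) = V + 0 = V)
(n(30, B(8, -6)) + l(-35)) + Q(-50) = (30 + 30) + 6*(-50)*(40 - 1*(-50)) = 60 + 6*(-50)*(40 + 50) = 60 + 6*(-50)*90 = 60 - 27000 = -26940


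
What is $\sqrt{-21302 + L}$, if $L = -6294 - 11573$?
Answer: $i \sqrt{39169} \approx 197.91 i$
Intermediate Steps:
$L = -17867$ ($L = -6294 - 11573 = -17867$)
$\sqrt{-21302 + L} = \sqrt{-21302 - 17867} = \sqrt{-39169} = i \sqrt{39169}$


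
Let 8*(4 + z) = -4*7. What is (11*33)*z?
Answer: -5445/2 ≈ -2722.5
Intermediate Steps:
z = -15/2 (z = -4 + (-4*7)/8 = -4 + (⅛)*(-28) = -4 - 7/2 = -15/2 ≈ -7.5000)
(11*33)*z = (11*33)*(-15/2) = 363*(-15/2) = -5445/2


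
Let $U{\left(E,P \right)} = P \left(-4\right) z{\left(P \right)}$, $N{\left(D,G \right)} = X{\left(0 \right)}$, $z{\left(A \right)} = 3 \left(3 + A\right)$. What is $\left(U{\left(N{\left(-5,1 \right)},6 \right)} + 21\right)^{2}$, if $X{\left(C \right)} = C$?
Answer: $393129$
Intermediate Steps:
$z{\left(A \right)} = 9 + 3 A$
$N{\left(D,G \right)} = 0$
$U{\left(E,P \right)} = - 4 P \left(9 + 3 P\right)$ ($U{\left(E,P \right)} = P \left(-4\right) \left(9 + 3 P\right) = - 4 P \left(9 + 3 P\right)$)
$\left(U{\left(N{\left(-5,1 \right)},6 \right)} + 21\right)^{2} = \left(\left(-12\right) 6 \left(3 + 6\right) + 21\right)^{2} = \left(\left(-12\right) 6 \cdot 9 + 21\right)^{2} = \left(-648 + 21\right)^{2} = \left(-627\right)^{2} = 393129$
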